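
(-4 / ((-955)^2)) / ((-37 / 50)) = 8 / 1349797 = 0.00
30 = 30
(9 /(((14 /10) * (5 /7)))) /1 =9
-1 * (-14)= 14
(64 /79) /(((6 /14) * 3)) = 448 /711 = 0.63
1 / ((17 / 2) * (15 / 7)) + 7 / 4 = 1841 / 1020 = 1.80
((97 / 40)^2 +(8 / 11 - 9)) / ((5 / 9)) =-378909 / 88000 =-4.31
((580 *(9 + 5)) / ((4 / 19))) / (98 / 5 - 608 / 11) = -1060675 / 981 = -1081.22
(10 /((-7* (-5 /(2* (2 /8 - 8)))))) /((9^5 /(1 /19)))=-31 /7853517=-0.00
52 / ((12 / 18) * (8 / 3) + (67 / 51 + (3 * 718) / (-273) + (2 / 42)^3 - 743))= -106427412 / 1530504979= -0.07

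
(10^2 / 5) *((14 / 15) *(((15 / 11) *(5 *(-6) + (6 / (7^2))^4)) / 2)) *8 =-27670837440 / 9058973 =-3054.52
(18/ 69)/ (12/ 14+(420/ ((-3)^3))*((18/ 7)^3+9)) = -147/ 227447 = -0.00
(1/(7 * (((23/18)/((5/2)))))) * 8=360/161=2.24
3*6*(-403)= -7254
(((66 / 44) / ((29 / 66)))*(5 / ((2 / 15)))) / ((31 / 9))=66825 / 1798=37.17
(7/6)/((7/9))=1.50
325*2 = 650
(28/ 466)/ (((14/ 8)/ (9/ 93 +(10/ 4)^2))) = 1574/ 7223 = 0.22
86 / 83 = 1.04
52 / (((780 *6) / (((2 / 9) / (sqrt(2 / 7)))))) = sqrt(14) / 810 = 0.00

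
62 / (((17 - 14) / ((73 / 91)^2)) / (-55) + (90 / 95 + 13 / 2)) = 22275220 / 2645221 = 8.42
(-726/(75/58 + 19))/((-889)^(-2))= -3025348788/107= -28274287.74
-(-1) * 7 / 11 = 7 / 11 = 0.64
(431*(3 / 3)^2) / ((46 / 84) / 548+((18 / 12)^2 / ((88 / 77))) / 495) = 2182377120 / 25199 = 86605.70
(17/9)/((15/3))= 17/45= 0.38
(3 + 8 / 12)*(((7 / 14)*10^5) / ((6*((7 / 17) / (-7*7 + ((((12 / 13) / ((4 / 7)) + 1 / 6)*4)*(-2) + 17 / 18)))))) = -4869012500 / 1053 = -4623943.49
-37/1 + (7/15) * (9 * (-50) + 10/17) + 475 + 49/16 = 231.34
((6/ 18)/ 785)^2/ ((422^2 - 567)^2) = 1/ 174767922019926225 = 0.00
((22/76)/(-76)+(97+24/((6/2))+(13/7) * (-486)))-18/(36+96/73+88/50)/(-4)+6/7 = -287104338109/360410848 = -796.60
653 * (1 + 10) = 7183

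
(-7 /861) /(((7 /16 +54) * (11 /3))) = -16 /392821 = -0.00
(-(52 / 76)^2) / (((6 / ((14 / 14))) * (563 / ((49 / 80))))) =-8281 / 97556640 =-0.00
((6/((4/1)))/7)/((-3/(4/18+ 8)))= -37/63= -0.59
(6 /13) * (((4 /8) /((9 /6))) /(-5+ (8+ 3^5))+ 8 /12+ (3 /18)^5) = 213017 /690768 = 0.31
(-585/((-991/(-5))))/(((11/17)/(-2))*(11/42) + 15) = -0.20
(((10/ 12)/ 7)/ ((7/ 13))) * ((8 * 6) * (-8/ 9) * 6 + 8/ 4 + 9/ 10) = -32903/ 588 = -55.96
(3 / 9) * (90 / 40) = 3 / 4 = 0.75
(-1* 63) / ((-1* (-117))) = -7 / 13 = -0.54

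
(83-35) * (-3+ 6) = 144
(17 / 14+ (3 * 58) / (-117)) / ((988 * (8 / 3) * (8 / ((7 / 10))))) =-149 / 16440320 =-0.00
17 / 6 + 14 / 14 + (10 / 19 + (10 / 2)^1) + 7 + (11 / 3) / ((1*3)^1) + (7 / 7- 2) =5671 / 342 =16.58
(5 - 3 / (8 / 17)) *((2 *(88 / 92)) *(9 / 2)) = -11.84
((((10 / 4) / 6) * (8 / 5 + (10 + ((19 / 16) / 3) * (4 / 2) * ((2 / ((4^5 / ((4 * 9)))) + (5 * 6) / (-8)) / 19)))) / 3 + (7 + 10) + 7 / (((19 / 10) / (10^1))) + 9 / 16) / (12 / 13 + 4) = 509852057 / 44826624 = 11.37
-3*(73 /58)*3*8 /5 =-2628 /145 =-18.12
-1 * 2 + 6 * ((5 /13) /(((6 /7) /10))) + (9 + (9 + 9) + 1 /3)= 2038 /39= 52.26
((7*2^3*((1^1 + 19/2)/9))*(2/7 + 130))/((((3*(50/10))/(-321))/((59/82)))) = -26868128/205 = -131064.04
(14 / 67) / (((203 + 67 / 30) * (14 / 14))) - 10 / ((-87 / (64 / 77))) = 266825740 / 2763464781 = 0.10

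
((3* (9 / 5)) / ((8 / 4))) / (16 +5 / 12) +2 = 2132 / 985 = 2.16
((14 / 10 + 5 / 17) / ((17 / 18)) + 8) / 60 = 3538 / 21675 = 0.16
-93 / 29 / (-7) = 93 / 203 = 0.46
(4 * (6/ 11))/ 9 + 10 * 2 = 20.24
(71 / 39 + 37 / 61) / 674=2887 / 801723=0.00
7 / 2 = 3.50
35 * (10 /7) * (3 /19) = 150 /19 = 7.89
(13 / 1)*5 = 65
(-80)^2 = 6400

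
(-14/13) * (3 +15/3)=-112/13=-8.62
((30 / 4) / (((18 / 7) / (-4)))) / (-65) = 7 / 39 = 0.18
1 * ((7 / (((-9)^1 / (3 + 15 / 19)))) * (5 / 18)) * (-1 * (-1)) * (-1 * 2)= 1.64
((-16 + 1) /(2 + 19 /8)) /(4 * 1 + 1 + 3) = -3 /7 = -0.43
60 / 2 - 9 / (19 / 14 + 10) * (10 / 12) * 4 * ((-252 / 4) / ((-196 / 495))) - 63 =-24024 / 53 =-453.28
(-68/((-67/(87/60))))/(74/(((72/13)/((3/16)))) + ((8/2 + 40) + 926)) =94656/62551535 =0.00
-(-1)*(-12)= -12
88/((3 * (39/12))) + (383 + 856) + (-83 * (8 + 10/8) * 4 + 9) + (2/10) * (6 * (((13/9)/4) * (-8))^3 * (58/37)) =-1086618433/584415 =-1859.33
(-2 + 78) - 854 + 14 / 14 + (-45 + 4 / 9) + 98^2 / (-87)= -243238 / 261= -931.95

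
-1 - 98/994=-78/71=-1.10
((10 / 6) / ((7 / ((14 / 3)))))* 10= 100 / 9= 11.11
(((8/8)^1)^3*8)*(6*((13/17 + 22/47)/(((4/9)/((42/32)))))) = 558495/3196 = 174.75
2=2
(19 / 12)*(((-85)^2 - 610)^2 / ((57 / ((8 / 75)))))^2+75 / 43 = 8674042414881 / 817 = 10616942980.27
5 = 5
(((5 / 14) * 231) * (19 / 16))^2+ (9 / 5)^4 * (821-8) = 11604751857 / 640000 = 18132.42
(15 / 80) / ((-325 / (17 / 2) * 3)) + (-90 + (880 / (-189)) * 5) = -113.28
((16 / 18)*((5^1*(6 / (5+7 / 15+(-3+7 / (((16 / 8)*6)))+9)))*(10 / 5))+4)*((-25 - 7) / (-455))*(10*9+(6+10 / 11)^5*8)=3957109304544512 / 52980142215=74690.42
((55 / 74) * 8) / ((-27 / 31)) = -6820 / 999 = -6.83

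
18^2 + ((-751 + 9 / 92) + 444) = 1573 / 92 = 17.10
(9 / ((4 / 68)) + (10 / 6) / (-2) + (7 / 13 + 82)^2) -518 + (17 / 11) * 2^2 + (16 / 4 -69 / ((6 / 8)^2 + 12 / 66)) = 9299267611 / 1461174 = 6364.24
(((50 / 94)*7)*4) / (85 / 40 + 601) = 224 / 9071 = 0.02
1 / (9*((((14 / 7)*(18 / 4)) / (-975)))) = -325 / 27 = -12.04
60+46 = 106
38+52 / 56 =545 / 14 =38.93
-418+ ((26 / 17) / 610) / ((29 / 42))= -62852024 / 150365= -418.00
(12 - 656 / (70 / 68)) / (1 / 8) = -175072 / 35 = -5002.06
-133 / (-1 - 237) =19 / 34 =0.56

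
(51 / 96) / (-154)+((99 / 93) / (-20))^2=-73013 / 118395200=-0.00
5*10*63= 3150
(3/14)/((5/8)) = 0.34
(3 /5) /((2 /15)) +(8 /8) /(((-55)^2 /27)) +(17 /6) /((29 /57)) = 884083 /87725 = 10.08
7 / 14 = 1 / 2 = 0.50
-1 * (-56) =56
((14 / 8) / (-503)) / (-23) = 7 / 46276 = 0.00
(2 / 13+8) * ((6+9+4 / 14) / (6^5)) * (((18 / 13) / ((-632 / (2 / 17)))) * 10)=-28355 / 686348208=-0.00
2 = 2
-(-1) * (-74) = -74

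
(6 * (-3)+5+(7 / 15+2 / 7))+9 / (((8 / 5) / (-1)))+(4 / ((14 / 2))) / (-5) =-17.99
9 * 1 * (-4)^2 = 144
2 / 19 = 0.11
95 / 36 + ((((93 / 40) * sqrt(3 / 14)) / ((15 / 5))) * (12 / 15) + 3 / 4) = 31 * sqrt(42) / 700 + 61 / 18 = 3.68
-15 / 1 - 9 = -24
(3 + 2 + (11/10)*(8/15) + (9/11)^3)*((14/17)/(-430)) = -4286548/364860375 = -0.01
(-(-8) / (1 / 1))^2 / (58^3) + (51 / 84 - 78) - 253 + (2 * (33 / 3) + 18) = -198306735 / 682892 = -290.39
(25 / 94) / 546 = 25 / 51324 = 0.00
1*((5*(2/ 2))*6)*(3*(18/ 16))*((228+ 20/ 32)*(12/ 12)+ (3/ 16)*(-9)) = 1470555/ 64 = 22977.42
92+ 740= 832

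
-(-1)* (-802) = -802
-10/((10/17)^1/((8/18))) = -7.56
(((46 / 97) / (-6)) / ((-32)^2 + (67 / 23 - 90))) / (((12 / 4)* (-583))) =529 / 10967557491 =0.00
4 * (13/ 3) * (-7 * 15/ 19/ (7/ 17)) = -4420/ 19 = -232.63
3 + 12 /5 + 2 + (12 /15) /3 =23 /3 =7.67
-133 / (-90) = 133 / 90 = 1.48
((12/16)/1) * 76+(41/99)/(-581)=3278542/57519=57.00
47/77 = 0.61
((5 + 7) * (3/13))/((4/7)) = 63/13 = 4.85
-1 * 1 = -1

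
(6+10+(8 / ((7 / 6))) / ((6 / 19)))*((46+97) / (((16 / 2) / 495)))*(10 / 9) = 2595450 / 7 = 370778.57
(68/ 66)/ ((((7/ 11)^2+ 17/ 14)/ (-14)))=-73304/ 8229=-8.91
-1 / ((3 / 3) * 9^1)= -1 / 9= -0.11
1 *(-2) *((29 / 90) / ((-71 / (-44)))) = -1276 / 3195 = -0.40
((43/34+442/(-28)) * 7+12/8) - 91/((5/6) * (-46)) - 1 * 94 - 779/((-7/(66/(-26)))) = -168749173/355810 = -474.27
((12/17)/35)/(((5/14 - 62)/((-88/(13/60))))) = 25344/190723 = 0.13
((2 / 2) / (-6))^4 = 1 / 1296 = 0.00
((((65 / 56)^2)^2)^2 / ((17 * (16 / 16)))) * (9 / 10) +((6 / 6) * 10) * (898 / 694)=14963890335020766935 / 1141070841950240768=13.11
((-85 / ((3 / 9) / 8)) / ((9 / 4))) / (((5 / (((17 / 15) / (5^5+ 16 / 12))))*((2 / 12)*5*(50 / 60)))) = -110976 / 1172375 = -0.09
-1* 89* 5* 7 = -3115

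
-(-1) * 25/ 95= 5/ 19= 0.26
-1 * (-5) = 5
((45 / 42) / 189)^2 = 25 / 777924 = 0.00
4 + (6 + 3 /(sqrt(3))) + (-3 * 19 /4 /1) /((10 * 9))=sqrt(3) + 1181 /120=11.57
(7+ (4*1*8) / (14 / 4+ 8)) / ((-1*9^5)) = -25 / 150903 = -0.00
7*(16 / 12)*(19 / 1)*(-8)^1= -4256 / 3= -1418.67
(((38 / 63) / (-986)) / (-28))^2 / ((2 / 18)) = 0.00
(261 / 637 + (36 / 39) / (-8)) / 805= 75 / 205114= 0.00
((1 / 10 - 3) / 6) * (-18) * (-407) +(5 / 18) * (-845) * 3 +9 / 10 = -25465 / 6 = -4244.17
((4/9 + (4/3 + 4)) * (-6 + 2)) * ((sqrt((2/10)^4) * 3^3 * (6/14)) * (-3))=5616/175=32.09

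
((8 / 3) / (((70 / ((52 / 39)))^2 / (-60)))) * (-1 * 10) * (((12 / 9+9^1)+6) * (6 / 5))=512 / 45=11.38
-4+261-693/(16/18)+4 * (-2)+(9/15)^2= -106053/200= -530.26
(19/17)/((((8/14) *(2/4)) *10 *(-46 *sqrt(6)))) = -133 *sqrt(6)/93840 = -0.00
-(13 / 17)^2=-169 / 289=-0.58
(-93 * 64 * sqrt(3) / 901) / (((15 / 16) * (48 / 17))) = -1984 * sqrt(3) / 795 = -4.32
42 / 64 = 21 / 32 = 0.66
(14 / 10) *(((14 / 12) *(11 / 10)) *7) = 3773 / 300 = 12.58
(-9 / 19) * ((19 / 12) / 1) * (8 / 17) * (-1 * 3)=18 / 17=1.06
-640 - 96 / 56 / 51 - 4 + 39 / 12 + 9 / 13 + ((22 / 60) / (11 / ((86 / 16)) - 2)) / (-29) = -861858353 / 1345890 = -640.36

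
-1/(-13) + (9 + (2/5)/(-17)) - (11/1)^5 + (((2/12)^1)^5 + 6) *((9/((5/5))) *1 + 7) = -86432800601/537030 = -160945.94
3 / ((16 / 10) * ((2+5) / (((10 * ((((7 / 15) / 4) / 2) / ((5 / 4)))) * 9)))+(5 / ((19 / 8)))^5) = 0.07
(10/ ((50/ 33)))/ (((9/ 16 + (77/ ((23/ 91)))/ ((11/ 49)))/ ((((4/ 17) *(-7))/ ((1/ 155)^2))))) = -326770752/ 1698691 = -192.37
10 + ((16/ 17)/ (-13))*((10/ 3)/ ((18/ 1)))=59590/ 5967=9.99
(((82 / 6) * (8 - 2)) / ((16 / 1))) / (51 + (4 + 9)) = 41 / 512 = 0.08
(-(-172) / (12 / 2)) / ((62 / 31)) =14.33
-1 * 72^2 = -5184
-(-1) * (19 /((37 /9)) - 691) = -25396 /37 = -686.38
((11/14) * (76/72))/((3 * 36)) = 209/27216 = 0.01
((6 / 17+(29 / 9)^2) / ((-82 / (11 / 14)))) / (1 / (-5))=813065 / 1580796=0.51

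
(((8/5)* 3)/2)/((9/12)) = 16/5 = 3.20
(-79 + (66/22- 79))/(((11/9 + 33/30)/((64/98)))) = -446400/10241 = -43.59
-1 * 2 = -2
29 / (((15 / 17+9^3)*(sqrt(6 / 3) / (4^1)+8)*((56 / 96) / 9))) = 141984 / 1849309 - 4437*sqrt(2) / 1849309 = 0.07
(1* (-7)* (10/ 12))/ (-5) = 1.17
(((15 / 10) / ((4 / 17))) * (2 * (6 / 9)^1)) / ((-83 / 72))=-612 / 83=-7.37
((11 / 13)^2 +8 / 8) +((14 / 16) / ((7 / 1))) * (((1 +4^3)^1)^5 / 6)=196089129545 / 8112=24172723.07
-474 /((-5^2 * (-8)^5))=-237 /409600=-0.00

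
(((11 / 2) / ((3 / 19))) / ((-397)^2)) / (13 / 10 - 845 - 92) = -0.00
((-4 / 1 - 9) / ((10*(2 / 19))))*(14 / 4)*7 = -12103 / 40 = -302.58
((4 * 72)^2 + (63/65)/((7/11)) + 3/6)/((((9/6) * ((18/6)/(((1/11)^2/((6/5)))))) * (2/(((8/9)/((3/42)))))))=301923524/382239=789.88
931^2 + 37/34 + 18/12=14734981/17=866763.59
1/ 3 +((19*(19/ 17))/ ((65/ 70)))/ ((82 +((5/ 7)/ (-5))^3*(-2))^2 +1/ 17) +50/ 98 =21769212422086/ 25703431910247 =0.85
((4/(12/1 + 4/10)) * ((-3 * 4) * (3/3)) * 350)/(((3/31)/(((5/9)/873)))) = -70000/7857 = -8.91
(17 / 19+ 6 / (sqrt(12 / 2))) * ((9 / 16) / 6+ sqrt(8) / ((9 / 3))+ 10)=(17+ 19 * sqrt(6)) * (64 * sqrt(2)+ 969) / 1824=36.91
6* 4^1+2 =26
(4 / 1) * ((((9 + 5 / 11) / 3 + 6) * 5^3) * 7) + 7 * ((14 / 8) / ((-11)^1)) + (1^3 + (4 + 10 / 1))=32044.19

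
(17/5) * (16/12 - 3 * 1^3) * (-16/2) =136/3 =45.33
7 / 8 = 0.88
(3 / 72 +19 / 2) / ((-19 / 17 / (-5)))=19465 / 456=42.69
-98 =-98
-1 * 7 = -7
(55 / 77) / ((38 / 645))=3225 / 266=12.12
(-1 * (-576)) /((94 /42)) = 12096 /47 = 257.36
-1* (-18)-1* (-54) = 72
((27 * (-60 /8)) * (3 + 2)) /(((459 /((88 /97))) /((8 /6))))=-4400 /1649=-2.67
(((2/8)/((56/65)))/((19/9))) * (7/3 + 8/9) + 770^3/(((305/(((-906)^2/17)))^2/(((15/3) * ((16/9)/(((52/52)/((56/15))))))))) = 1737764105345207742669925/4576770464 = 379692212885511.17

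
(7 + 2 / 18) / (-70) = -32 / 315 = -0.10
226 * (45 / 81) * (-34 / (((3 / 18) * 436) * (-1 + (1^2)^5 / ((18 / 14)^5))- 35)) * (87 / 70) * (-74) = -486854989668 / 107862307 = -4513.67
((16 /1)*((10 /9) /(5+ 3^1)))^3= 8000 /729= 10.97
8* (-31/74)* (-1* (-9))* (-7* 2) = 15624/37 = 422.27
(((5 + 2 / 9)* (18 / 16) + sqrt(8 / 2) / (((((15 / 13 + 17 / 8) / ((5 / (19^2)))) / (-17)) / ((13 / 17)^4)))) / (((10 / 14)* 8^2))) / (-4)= -197314232437 / 6193102981120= -0.03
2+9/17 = 43/17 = 2.53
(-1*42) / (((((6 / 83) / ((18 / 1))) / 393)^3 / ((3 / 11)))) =-118071814528305918 / 11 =-10733801320755083.45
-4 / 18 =-2 / 9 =-0.22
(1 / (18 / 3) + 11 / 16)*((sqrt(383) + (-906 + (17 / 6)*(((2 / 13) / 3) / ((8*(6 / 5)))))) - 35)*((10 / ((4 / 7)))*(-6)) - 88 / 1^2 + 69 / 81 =7575528601 / 89856 - 1435*sqrt(383) / 16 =82552.21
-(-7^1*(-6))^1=-42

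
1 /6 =0.17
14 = 14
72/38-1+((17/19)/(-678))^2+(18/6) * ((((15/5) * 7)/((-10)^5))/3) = 3711084308899/4148648100000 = 0.89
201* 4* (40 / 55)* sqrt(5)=6432* sqrt(5) / 11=1307.49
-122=-122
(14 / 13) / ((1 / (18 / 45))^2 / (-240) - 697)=-2688 / 1739777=-0.00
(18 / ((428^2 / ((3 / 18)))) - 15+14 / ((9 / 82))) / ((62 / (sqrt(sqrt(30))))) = 185565419 * 30^(1 / 4) / 102216672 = 4.25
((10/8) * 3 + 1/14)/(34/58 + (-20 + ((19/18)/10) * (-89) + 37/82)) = -5725035/42482783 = -0.13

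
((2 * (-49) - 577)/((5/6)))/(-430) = 81/43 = 1.88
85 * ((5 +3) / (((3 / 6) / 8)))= 10880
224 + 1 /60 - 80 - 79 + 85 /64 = 63691 /960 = 66.34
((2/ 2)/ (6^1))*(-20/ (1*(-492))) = 5/ 738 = 0.01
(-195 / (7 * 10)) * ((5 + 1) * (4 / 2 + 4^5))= -120042 / 7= -17148.86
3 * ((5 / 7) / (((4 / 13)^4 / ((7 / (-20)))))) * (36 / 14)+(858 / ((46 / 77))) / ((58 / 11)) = 136791447 / 2390528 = 57.22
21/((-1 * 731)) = -21/731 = -0.03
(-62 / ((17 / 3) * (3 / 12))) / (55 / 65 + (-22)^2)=-3224 / 35717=-0.09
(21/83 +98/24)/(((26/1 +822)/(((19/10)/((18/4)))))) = 82061/38007360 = 0.00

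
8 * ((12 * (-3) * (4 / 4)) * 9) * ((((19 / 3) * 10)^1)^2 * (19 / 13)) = -197539200 / 13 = -15195323.08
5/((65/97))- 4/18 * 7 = 691/117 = 5.91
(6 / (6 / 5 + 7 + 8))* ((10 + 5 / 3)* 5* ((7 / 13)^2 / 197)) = 85750 / 2696733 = 0.03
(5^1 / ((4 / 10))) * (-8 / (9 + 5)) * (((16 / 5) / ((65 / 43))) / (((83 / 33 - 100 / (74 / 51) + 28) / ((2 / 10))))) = 1680096 / 21335405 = 0.08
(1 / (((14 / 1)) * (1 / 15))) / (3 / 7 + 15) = 5 / 72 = 0.07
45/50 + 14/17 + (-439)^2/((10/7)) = 11467046/85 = 134906.42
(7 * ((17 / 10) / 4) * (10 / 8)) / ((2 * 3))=119 / 192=0.62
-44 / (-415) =44 / 415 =0.11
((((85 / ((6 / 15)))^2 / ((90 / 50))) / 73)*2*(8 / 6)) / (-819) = -1806250 / 1614249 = -1.12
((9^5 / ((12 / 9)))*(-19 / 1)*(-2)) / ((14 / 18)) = 30292137 / 14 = 2163724.07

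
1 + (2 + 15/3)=8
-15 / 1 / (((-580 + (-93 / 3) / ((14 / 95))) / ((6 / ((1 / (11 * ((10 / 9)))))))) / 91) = 280280 / 2213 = 126.65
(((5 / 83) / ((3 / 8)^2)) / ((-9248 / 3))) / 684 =-5 / 24610662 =-0.00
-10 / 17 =-0.59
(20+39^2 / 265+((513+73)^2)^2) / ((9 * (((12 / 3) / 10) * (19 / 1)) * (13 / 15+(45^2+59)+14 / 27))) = 468735231045915 / 566995378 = 826700.27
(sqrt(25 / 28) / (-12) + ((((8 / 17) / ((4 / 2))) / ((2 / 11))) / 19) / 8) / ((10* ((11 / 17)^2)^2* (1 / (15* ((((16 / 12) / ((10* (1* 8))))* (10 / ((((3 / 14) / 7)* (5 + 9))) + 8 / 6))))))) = 181781 / 6069360- 3090277* sqrt(7) / 29516256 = -0.25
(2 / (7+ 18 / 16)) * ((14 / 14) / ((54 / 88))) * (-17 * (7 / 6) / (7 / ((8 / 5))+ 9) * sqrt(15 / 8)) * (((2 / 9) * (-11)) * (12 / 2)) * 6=71.68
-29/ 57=-0.51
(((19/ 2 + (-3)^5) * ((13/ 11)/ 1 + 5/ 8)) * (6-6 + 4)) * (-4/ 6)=24751/ 22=1125.05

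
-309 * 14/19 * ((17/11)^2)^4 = -7409.40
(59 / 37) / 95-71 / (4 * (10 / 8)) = -49854 / 3515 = -14.18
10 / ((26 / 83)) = 415 / 13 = 31.92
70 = 70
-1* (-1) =1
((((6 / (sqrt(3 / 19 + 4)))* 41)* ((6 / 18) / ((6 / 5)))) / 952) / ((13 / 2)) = 205* sqrt(1501) / 1466556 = 0.01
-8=-8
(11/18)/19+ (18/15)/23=3317/39330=0.08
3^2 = 9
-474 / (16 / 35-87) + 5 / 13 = 17755 / 3029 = 5.86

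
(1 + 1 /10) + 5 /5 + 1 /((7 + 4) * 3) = 703 /330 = 2.13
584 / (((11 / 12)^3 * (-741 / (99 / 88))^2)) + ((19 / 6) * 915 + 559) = 561356477651 / 162405958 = 3456.50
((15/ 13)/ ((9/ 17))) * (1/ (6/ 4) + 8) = 170/ 9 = 18.89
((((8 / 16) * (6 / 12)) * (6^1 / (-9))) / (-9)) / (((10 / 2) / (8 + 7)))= 1 / 18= 0.06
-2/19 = -0.11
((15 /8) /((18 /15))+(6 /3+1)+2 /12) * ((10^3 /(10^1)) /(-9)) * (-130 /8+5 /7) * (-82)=-66940.23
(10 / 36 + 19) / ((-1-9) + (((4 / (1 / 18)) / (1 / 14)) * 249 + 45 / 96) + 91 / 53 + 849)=0.00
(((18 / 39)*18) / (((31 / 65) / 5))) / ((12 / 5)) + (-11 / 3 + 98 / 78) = 40961 / 1209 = 33.88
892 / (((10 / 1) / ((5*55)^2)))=6745750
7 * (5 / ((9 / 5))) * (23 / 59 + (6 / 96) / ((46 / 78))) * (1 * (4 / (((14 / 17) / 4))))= 4575125 / 24426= 187.31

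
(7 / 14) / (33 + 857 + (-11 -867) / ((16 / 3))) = 4 / 5803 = 0.00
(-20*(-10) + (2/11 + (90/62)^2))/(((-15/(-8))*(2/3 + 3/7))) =119750232/1215665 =98.51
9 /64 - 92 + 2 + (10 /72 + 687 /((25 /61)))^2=9105340998541 /3240000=2810290.43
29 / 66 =0.44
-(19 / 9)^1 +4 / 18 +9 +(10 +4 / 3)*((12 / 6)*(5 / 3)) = 404 / 9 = 44.89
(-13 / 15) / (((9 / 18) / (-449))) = 11674 / 15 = 778.27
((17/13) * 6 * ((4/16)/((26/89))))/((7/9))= 40851/4732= 8.63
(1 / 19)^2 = 1 / 361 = 0.00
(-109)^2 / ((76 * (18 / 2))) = 11881 / 684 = 17.37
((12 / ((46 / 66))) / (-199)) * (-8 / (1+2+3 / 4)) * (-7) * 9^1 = -266112 / 22885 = -11.63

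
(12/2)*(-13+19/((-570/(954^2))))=-910506/5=-182101.20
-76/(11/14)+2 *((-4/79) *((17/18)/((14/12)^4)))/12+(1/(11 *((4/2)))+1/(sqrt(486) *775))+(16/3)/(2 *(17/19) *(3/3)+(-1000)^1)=-11478815334641/118715913162+sqrt(6)/41850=-96.69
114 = 114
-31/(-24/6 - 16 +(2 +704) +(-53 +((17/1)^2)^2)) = -31/84154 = -0.00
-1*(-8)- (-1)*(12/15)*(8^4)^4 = 225179981368532.80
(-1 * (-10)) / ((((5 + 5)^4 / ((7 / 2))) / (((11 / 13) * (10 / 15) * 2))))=77 / 19500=0.00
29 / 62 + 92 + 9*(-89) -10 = -44549 / 62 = -718.53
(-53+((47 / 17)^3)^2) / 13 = 9499924172 / 313788397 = 30.27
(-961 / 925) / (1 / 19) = -18259 / 925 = -19.74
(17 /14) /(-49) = -17 /686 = -0.02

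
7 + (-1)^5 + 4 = 10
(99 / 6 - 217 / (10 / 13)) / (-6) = 664 / 15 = 44.27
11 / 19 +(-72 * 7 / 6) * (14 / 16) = -2771 / 38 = -72.92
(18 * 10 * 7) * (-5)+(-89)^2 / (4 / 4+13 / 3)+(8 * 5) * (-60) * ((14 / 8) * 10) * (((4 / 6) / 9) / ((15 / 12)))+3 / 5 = -5258233 / 720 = -7303.10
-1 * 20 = -20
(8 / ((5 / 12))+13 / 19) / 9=1889 / 855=2.21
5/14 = 0.36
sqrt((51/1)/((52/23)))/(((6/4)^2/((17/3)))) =34 * sqrt(15249)/351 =11.96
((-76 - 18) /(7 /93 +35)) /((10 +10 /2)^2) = -0.01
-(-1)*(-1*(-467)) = 467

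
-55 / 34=-1.62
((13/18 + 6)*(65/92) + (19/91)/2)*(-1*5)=-3657235/150696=-24.27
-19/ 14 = -1.36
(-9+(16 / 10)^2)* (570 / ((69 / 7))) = -1862 / 5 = -372.40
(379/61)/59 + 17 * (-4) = -244353/3599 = -67.89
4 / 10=2 / 5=0.40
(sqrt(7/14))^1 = sqrt(2)/2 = 0.71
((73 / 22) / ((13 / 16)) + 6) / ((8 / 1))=1.26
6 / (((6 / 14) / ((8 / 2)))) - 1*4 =52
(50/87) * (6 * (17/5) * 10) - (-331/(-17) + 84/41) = 1934829/20213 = 95.72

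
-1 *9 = -9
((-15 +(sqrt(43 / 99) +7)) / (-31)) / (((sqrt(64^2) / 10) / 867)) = 4335 / 124 - 1445 * sqrt(473) / 10912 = 32.08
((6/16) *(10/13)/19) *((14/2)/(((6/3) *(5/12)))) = 63/494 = 0.13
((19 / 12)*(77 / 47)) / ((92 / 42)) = 10241 / 8648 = 1.18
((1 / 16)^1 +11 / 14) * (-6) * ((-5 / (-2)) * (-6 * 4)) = 4275 / 14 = 305.36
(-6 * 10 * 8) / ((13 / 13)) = -480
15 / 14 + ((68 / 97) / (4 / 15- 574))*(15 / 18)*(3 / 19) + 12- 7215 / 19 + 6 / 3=-40487362241 / 111026006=-364.67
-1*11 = -11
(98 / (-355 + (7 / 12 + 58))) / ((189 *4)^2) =-1 / 1728702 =-0.00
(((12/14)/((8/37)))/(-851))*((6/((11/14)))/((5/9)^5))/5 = -531441/3953125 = -0.13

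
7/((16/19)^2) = 2527/256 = 9.87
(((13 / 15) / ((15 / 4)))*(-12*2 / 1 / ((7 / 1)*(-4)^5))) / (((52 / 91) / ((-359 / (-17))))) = 4667 / 163200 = 0.03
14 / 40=7 / 20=0.35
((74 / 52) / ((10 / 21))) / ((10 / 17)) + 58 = 164009 / 2600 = 63.08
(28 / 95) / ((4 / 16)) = 1.18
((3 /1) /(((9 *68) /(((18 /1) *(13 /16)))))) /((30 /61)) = 793 /5440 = 0.15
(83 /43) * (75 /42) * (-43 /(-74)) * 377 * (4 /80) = 156455 /4144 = 37.75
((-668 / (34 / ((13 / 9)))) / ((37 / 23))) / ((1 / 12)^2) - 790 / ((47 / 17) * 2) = -79322967 / 29563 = -2683.18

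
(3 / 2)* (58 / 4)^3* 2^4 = 73167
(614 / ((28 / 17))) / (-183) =-5219 / 2562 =-2.04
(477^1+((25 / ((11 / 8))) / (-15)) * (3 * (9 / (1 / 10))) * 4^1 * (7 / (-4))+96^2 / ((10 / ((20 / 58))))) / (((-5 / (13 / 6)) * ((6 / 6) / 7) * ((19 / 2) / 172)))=-5135624676 / 30305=-169464.60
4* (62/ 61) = 248/ 61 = 4.07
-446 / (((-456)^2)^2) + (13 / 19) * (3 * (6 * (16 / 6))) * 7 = 4970023059233 / 21618690048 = 229.89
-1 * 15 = -15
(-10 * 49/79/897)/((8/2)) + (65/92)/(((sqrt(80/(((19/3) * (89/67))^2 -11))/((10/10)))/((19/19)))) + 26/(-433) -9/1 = -556097183/61367358 + 65 * sqrt(483014)/73968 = -8.45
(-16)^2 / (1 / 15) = 3840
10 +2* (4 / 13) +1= 151 / 13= 11.62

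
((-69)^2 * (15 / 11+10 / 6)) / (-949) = -158700 / 10439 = -15.20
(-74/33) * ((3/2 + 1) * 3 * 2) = -370/11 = -33.64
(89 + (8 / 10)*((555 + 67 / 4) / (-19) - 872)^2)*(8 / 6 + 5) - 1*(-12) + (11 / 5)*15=4701030361 / 1140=4123710.84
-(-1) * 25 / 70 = 5 / 14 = 0.36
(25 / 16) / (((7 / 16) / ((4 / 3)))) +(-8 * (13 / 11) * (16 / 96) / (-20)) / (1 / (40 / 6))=3664 / 693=5.29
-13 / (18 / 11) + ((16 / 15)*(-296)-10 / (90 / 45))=-29581 / 90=-328.68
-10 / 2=-5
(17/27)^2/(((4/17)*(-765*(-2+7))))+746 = 489450311/656100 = 746.00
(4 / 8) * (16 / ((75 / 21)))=56 / 25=2.24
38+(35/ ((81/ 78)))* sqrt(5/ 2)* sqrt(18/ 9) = 38+910* sqrt(5)/ 27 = 113.36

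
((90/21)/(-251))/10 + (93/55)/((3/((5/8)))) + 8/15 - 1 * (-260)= 605052373/2319240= 260.88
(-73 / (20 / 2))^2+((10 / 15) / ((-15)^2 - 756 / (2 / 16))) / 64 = 744738383 / 13975200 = 53.29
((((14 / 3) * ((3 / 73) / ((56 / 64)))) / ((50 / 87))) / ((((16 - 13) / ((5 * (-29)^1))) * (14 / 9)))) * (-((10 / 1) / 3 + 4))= 222024 / 2555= 86.90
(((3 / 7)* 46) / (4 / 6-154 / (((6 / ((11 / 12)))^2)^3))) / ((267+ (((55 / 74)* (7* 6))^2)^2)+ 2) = 9007846355641171968 / 288479605557253127128699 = 0.00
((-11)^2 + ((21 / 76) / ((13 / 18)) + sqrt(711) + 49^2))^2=3738171 *sqrt(79) / 247 + 1552831556845 / 244036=6497641.50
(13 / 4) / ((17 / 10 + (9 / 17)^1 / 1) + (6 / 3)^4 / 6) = 3315 / 4994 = 0.66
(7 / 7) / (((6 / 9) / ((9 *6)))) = 81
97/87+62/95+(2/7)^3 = 5077007/2834895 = 1.79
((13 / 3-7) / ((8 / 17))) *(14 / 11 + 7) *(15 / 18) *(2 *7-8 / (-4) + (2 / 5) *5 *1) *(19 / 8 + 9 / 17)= -179725 / 88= -2042.33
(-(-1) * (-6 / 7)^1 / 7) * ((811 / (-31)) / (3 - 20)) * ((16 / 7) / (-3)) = 25952 / 180761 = 0.14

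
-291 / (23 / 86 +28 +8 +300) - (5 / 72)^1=-1946467 / 2082168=-0.93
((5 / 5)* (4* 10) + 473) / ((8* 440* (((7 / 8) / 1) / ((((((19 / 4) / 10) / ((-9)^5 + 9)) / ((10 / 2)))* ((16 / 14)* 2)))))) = -1083 / 1767920000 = -0.00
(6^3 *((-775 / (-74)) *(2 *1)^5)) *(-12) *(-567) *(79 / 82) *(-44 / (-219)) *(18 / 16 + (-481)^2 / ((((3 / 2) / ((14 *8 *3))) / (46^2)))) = 1157769469778555446243200 / 110741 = 10454750000257857940.99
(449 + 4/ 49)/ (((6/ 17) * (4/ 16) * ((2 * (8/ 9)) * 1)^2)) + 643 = 14133191/ 6272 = 2253.38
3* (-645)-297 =-2232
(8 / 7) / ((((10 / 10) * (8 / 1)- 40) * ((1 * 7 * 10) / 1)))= -0.00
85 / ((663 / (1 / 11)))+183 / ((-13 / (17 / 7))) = -102628 / 3003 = -34.18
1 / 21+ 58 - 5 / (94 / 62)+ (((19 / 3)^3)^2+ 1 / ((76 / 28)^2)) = 5592344368172 / 86582601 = 64589.70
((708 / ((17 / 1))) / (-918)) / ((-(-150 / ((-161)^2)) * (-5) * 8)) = 1529339 / 7803000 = 0.20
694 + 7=701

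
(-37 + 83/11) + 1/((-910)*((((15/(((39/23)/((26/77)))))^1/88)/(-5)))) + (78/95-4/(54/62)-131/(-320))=-17631073013/539922240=-32.65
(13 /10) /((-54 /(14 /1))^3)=-0.02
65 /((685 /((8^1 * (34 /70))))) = 1768 /4795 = 0.37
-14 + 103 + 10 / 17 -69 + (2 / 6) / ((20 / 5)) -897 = -178771 / 204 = -876.33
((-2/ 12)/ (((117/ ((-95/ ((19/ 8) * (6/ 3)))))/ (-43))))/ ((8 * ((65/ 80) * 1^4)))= -860/ 4563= -0.19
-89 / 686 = -0.13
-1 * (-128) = 128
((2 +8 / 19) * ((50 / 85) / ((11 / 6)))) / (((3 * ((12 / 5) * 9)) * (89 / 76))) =4600 / 449361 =0.01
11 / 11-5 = -4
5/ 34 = 0.15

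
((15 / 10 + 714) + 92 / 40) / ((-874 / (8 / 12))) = -3589 / 6555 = -0.55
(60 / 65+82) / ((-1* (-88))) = 49 / 52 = 0.94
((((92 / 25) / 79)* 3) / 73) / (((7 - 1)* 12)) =0.00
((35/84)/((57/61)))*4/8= 305/1368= 0.22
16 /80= 1 /5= 0.20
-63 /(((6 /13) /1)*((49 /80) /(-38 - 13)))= 79560 /7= 11365.71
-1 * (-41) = 41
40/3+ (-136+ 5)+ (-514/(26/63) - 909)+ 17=-87950/39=-2255.13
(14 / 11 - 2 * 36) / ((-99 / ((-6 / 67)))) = -1556 / 24321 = -0.06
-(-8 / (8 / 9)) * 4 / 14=18 / 7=2.57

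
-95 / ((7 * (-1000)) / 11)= 209 / 1400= 0.15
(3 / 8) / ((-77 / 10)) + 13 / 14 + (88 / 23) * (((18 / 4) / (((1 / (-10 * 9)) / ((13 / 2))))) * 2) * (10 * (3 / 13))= -329307367 / 7084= -46486.08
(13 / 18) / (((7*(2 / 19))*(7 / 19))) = 4693 / 1764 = 2.66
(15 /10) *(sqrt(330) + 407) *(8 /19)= 12 *sqrt(330) /19 + 4884 /19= 268.53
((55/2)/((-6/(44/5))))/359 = -121/1077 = -0.11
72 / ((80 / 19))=171 / 10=17.10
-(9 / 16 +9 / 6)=-33 / 16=-2.06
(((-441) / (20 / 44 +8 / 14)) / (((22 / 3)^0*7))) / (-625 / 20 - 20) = 19404 / 16195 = 1.20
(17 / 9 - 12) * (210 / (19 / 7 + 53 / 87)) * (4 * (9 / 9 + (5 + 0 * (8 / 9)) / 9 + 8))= -55603730 / 2277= -24419.73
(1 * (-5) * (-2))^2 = 100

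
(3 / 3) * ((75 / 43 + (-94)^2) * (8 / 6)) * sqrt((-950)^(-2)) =760046 / 61275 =12.40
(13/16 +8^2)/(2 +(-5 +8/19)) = -19703/784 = -25.13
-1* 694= -694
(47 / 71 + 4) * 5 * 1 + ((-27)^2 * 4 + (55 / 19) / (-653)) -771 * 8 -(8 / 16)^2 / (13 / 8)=-36975677526 / 11451661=-3228.85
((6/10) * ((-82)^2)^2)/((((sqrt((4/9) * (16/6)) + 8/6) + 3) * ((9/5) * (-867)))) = -587758288/137275 + 180848704 * sqrt(6)/411825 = -3205.94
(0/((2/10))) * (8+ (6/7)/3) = 0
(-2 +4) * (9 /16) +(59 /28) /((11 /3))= 1047 /616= 1.70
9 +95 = 104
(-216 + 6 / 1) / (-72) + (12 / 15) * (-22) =-881 / 60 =-14.68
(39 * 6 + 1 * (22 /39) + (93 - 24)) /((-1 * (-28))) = 11839 /1092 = 10.84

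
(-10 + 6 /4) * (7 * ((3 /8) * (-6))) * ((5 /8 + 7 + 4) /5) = 99603 /320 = 311.26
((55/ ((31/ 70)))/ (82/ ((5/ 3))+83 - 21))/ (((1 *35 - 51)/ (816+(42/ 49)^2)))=-57.01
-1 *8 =-8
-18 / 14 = -9 / 7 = -1.29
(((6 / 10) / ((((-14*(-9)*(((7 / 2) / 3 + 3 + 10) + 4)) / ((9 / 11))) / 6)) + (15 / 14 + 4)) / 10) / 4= 0.13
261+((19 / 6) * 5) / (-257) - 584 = -498161 / 1542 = -323.06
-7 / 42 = -1 / 6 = -0.17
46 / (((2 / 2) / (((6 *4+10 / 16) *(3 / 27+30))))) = 1227901 / 36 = 34108.36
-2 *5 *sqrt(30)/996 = -5 *sqrt(30)/498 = -0.05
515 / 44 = 11.70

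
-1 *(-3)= 3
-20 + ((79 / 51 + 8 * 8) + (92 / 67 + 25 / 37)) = 6017746 / 126429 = 47.60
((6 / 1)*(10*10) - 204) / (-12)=-33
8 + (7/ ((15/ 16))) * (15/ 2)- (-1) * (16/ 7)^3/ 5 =113856/ 1715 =66.39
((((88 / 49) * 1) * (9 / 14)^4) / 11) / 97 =6561 / 22823906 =0.00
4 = 4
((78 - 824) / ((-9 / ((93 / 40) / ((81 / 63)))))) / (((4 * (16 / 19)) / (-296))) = -56901523 / 4320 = -13171.65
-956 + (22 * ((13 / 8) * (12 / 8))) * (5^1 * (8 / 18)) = -5021 / 6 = -836.83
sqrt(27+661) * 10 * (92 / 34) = 1840 * sqrt(43) / 17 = 709.75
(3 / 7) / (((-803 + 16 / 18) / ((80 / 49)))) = -2160 / 2476117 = -0.00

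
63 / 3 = 21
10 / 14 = 5 / 7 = 0.71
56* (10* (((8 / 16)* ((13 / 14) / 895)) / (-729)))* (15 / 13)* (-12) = 80 / 14499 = 0.01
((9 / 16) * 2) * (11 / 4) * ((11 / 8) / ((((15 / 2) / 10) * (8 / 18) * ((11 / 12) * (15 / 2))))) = 297 / 160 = 1.86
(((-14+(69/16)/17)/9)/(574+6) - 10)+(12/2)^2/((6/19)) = 147659621/1419840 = 104.00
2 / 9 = 0.22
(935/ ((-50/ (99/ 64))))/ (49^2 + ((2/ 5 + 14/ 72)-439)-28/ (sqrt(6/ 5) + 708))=-1446268534219773/ 98123701813408736 + 1029105 * sqrt(30)/ 12265462726676092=-0.01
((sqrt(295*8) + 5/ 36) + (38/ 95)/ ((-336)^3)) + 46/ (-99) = -339816971/ 1043159040 + 2*sqrt(590) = 48.25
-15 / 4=-3.75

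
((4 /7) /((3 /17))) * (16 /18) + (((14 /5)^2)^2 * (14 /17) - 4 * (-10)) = 187753736 /2008125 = 93.50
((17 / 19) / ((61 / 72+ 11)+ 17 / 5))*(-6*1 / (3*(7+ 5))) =-1020 / 104291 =-0.01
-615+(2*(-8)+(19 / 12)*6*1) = -1243 / 2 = -621.50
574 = 574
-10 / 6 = -5 / 3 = -1.67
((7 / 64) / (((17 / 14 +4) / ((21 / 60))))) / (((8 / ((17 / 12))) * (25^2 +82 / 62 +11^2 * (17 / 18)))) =542283 / 308916377600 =0.00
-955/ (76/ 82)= -39155/ 38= -1030.39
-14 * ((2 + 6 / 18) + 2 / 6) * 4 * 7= -3136 / 3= -1045.33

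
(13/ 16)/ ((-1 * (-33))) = 13/ 528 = 0.02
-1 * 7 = -7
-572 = -572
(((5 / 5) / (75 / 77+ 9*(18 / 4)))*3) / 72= 77 / 76644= 0.00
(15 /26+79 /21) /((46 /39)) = 103 /28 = 3.68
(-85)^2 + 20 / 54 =195085 / 27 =7225.37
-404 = -404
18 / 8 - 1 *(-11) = 53 / 4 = 13.25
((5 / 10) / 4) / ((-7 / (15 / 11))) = -0.02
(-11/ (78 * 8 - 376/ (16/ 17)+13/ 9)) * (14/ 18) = -22/ 581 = -0.04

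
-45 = -45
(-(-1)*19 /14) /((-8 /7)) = -19 /16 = -1.19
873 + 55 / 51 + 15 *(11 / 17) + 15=45838 / 51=898.78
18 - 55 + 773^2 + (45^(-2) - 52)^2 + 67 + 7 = 2461481958151 / 4100625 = 600269.95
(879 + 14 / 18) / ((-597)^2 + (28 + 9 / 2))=15836 / 6415947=0.00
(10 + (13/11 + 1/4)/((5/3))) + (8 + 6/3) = 4589/220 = 20.86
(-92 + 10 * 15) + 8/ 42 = 1222/ 21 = 58.19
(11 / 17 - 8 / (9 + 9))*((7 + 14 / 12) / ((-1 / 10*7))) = -2.36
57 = 57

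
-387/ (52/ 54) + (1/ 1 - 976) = -35799/ 26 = -1376.88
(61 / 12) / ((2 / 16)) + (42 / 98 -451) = -8608 / 21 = -409.90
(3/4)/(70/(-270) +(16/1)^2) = 81/27620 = 0.00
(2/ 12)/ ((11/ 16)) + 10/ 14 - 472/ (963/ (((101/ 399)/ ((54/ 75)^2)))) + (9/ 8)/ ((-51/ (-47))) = 81673453739/ 46560302712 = 1.75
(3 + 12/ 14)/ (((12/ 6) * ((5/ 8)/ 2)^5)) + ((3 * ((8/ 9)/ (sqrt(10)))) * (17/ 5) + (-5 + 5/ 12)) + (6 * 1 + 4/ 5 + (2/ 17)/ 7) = 68 * sqrt(10)/ 75 + 413963597/ 637500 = 652.22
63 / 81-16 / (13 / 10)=-1349 / 117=-11.53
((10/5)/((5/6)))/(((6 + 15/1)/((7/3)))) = 4/15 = 0.27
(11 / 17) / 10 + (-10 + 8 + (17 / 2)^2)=23907 / 340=70.31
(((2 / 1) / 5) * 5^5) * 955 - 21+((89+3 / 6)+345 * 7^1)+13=2392493 / 2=1196246.50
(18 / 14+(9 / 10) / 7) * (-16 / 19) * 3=-2376 / 665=-3.57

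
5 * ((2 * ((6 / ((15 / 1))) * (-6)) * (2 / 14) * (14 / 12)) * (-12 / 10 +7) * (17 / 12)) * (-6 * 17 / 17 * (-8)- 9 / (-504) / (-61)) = -80835731 / 51240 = -1577.59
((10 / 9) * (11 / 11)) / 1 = 10 / 9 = 1.11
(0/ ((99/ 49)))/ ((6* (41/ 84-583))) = 0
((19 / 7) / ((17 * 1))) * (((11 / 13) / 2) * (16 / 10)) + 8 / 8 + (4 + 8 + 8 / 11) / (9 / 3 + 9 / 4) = 901643 / 255255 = 3.53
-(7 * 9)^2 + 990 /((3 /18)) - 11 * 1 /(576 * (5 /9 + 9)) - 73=10446581 /5504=1898.00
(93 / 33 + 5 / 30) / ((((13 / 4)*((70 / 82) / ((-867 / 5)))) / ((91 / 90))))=-2334253 / 12375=-188.63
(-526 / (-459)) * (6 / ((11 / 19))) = 19988 / 1683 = 11.88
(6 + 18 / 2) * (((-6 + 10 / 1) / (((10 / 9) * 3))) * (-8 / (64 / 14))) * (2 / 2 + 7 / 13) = -630 / 13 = -48.46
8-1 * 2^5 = -24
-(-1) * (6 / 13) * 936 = 432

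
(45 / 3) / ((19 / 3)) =45 / 19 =2.37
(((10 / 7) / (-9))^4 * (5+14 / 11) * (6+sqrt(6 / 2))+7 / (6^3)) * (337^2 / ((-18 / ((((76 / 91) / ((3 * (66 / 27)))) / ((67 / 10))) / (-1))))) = 4962965300000 * sqrt(3) / 11621542189257+93559221673345 / 15495389585676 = 6.78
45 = 45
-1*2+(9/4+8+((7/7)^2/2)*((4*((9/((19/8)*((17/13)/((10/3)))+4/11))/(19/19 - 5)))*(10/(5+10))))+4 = 588851/59276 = 9.93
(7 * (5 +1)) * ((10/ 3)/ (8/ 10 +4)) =175/ 6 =29.17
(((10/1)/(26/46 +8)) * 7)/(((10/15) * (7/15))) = 26.27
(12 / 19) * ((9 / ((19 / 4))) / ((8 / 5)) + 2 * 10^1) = 4830 / 361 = 13.38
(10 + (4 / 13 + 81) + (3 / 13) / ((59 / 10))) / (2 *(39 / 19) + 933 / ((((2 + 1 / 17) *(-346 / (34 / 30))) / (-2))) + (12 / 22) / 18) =1329965642775 / 103435478536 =12.86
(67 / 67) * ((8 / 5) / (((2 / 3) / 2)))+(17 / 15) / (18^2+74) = 4.80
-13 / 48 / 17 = -13 / 816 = -0.02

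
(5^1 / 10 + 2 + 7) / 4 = 19 / 8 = 2.38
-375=-375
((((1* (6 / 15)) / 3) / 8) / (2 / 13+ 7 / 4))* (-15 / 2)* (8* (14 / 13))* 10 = -560 / 99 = -5.66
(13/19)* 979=669.84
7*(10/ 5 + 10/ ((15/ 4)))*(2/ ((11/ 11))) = 196/ 3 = 65.33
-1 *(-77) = 77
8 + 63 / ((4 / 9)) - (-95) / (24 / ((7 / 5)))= 155.29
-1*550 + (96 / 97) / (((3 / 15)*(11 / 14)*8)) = -586010 / 1067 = -549.21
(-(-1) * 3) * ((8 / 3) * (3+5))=64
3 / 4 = 0.75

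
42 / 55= 0.76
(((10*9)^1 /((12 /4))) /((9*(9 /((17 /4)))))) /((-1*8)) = -85 /432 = -0.20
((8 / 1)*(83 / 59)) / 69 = 664 / 4071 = 0.16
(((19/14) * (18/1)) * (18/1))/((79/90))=277020/553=500.94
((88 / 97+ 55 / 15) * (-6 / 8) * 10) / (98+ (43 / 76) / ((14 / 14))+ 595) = -252890 / 5112967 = -0.05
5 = 5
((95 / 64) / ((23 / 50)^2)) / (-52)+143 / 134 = 27491027 / 29488576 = 0.93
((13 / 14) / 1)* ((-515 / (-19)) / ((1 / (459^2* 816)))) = 575487792360 / 133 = 4326975882.41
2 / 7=0.29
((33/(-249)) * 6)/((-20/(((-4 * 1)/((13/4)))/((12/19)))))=-418/5395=-0.08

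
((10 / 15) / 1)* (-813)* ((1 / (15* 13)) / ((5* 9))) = -0.06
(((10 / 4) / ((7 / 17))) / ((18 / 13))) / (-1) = -1105 / 252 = -4.38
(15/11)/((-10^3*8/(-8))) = 3/2200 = 0.00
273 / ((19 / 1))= 273 / 19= 14.37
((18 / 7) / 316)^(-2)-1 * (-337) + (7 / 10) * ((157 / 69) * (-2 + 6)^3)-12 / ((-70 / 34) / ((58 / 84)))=7095117637 / 456435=15544.64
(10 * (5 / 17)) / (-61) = -50 / 1037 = -0.05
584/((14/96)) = 28032/7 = 4004.57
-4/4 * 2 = -2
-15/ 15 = -1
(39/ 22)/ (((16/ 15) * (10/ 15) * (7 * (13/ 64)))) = 135/ 77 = 1.75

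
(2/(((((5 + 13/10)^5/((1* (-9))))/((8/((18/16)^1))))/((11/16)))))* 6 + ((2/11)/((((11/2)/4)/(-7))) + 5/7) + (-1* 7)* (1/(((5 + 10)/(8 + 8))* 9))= -218987910541/200141369505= -1.09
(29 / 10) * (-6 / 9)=-1.93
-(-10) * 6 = 60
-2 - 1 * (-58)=56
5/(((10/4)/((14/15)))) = 1.87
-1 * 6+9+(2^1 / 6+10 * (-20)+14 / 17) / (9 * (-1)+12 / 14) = 79708 / 2907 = 27.42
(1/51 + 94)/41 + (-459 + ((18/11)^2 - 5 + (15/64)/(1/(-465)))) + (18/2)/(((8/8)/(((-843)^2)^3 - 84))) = 52303088448258186101661715/16192704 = 3230040421183403716.99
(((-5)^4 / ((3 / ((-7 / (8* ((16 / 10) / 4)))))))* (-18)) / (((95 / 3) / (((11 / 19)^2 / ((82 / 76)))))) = 4764375 / 59204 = 80.47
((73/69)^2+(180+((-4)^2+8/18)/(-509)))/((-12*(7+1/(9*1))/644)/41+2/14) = 17992316549/13872795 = 1296.95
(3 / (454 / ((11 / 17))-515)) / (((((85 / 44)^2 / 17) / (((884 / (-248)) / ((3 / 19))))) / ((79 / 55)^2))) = -3.41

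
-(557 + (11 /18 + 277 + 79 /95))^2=-2040917960449 /2924100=-697964.49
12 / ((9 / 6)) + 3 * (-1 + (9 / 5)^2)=368 / 25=14.72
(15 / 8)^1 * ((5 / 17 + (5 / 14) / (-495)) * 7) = 34565 / 8976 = 3.85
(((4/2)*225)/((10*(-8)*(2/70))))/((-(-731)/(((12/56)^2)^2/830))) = -3645/5327574784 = -0.00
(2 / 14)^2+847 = 41504 / 49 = 847.02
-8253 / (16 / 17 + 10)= -46767 / 62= -754.31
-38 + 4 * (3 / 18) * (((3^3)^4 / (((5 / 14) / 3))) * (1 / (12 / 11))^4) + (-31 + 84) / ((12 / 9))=672417767 / 320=2101305.52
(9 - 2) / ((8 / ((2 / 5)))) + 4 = 87 / 20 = 4.35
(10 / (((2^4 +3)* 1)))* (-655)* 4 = -26200 / 19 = -1378.95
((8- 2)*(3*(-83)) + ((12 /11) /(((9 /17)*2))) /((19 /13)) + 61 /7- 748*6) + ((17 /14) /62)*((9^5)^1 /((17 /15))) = -2695137623 /544236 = -4952.15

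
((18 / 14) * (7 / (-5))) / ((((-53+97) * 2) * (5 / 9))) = -81 / 2200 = -0.04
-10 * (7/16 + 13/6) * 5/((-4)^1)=32.55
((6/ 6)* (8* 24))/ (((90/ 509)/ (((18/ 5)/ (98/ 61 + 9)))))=5961408/ 16175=368.56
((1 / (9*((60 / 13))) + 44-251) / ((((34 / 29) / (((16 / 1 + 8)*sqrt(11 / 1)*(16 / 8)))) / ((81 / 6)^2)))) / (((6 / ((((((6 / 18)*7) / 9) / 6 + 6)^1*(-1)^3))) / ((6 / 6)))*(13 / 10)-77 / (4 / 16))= 257027328657*sqrt(11) / 51475252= 16560.64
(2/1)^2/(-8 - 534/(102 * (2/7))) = -136/895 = -0.15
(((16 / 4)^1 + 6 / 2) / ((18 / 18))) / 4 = 7 / 4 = 1.75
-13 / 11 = -1.18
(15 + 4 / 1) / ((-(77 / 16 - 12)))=304 / 115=2.64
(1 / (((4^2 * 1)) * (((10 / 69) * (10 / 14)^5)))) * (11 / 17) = 12756513 / 8500000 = 1.50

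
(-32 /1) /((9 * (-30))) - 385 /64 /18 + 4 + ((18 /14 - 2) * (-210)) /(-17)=-1480319 /293760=-5.04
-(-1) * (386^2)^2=22199808016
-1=-1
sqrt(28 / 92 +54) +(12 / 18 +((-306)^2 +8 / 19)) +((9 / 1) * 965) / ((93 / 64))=sqrt(28727) / 23 +176017694 / 1767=99621.23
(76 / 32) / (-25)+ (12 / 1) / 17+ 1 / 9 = 22093 / 30600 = 0.72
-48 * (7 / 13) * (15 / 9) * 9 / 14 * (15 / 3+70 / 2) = -14400 / 13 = -1107.69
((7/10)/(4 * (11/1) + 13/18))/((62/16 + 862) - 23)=0.00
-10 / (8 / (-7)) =35 / 4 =8.75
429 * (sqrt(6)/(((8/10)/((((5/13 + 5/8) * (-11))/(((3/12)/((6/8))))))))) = -571725 * sqrt(6)/32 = -43763.58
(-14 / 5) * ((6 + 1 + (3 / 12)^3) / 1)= -3143 / 160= -19.64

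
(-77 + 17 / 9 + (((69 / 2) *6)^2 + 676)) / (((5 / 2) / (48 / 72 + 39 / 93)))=78991898 / 4185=18875.01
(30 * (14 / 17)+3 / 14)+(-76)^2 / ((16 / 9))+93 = 801327 / 238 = 3366.92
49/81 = 0.60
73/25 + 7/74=5577/1850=3.01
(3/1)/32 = 0.09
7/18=0.39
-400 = -400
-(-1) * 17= 17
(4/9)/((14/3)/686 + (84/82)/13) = 104468/20121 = 5.19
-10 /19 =-0.53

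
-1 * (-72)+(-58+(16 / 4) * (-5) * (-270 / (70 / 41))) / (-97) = 27154 / 679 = 39.99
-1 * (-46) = 46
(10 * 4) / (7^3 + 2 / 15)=0.12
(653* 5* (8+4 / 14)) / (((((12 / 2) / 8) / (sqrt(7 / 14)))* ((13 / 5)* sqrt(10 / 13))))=378740* sqrt(65) / 273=11184.98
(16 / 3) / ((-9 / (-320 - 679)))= 592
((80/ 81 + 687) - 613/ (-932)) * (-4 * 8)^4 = 13628137013248/ 18873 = 722097017.60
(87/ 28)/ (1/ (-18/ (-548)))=783/ 7672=0.10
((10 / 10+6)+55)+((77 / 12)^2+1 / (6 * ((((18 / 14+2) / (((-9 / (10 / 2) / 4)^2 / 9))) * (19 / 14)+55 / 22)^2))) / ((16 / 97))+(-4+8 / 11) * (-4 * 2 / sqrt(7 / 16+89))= 128 * sqrt(159) / 583+22494272788926097 / 72186094137600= 314.38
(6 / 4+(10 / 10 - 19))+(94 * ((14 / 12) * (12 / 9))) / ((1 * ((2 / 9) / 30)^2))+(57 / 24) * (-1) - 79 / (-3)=63957779 / 24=2664907.46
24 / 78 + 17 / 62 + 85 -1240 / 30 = 106993 / 2418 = 44.25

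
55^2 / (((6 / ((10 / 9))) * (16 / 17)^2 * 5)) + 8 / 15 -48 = 2730677 / 34560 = 79.01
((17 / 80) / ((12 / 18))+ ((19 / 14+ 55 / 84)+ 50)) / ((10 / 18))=527493 / 5600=94.20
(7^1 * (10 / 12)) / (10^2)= 7 / 120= 0.06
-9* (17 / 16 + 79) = -11529 / 16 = -720.56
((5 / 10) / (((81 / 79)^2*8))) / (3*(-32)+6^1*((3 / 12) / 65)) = -405665 / 654892776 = -0.00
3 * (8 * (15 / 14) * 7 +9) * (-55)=-11385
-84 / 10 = -42 / 5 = -8.40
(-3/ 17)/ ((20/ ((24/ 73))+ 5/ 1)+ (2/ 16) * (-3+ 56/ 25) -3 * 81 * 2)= 1800/ 4286669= 0.00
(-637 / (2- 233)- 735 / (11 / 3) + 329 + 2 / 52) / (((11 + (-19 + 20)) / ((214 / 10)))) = 12057937 / 51480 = 234.23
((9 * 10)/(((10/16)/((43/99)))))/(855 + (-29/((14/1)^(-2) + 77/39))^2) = 157515646768/2693790787941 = 0.06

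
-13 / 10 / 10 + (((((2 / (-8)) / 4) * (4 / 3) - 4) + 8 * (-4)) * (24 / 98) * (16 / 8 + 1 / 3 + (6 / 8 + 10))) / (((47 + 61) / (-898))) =762983531 / 793800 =961.18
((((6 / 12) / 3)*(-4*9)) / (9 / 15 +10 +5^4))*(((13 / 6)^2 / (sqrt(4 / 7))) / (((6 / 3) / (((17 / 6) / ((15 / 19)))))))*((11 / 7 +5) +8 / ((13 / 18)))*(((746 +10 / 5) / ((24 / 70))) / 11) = -286602745*sqrt(7) / 2059344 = -368.21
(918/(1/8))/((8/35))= 32130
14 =14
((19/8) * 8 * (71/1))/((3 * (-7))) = -1349/21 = -64.24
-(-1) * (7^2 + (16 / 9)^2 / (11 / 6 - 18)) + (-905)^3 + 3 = -1941248824199 / 2619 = -741217573.20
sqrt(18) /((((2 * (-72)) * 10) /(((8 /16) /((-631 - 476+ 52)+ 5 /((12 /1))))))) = sqrt(2) /1012400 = 0.00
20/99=0.20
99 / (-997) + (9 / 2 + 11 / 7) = 83359 / 13958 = 5.97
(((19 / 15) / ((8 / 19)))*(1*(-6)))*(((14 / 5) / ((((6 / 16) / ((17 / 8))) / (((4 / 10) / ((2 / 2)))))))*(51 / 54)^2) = -12415151 / 121500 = -102.18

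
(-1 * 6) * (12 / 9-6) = 28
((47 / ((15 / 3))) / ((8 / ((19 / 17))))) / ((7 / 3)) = 2679 / 4760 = 0.56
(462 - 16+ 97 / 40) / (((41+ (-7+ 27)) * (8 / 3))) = 53811 / 19520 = 2.76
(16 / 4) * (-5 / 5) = -4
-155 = -155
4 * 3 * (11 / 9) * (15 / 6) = 110 / 3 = 36.67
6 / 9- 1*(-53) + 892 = 945.67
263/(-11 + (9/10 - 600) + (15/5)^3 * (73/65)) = -34190/75371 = -0.45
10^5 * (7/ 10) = 70000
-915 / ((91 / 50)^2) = -2287500 / 8281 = -276.23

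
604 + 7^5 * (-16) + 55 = -268253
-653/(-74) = 653/74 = 8.82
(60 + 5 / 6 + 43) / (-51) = -2.04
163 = 163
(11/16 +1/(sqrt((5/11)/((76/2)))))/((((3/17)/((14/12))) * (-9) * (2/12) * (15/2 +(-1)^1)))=-238 * sqrt(2090)/1755 - 1309/2808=-6.67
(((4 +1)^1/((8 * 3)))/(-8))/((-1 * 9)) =5/1728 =0.00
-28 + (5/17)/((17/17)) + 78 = 50.29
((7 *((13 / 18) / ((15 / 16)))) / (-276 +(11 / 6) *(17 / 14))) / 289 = -1568 / 23005845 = -0.00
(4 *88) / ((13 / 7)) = 2464 / 13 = 189.54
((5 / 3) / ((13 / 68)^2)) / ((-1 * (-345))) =4624 / 34983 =0.13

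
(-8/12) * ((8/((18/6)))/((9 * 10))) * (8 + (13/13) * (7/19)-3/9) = -0.16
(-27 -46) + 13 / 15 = -1082 / 15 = -72.13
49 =49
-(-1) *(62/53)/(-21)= -62/1113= -0.06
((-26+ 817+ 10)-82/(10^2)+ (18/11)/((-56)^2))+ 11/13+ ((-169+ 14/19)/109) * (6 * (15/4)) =8896052138443/11609197600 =766.29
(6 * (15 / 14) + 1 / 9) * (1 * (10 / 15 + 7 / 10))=8.94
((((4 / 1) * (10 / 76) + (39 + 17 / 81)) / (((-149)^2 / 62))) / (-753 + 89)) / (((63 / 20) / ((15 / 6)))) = -23697175 / 178661015631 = -0.00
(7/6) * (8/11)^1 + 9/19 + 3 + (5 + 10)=12115/627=19.32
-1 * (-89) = 89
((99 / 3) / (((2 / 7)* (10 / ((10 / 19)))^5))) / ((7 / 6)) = 99 / 2476099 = 0.00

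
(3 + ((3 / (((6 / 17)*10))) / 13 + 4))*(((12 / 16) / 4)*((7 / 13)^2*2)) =270039 / 351520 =0.77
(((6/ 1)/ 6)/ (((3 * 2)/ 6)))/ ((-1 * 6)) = -1/ 6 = -0.17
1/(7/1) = 1/7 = 0.14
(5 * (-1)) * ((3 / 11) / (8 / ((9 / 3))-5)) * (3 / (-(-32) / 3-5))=405 / 1309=0.31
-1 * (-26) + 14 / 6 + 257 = 856 / 3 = 285.33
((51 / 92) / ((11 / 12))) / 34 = 9 / 506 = 0.02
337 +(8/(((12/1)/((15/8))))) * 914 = 2959/2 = 1479.50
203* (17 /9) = 383.44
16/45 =0.36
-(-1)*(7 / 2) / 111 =0.03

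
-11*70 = -770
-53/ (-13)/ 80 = 53/ 1040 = 0.05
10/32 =5/16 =0.31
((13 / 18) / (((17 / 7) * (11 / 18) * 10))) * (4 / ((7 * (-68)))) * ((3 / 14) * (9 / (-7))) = 351 / 3115420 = 0.00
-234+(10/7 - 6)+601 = 2537/7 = 362.43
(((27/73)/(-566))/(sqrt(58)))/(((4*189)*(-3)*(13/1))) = sqrt(58)/2616916848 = 0.00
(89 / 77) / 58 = 89 / 4466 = 0.02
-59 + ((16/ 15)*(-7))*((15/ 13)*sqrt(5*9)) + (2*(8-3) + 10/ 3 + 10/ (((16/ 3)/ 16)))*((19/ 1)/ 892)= -77707/ 1338-336*sqrt(5)/ 13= -115.87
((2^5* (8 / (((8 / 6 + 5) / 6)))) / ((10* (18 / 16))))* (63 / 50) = 64512 / 2375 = 27.16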